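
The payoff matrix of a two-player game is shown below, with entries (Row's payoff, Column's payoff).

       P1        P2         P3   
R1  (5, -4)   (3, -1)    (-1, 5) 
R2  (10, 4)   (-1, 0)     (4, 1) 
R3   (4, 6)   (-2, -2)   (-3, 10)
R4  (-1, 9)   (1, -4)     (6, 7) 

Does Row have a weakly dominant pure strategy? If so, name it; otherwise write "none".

none

R1 fails to dominate R2 at P1 (5<10).
R2 fails to dominate R1 at P2 (-1<3).
R3 fails to dominate R1 at P1 (4<5).
R4 fails to dominate R1 at P1 (-1<5).
No single strategy dominates all the others.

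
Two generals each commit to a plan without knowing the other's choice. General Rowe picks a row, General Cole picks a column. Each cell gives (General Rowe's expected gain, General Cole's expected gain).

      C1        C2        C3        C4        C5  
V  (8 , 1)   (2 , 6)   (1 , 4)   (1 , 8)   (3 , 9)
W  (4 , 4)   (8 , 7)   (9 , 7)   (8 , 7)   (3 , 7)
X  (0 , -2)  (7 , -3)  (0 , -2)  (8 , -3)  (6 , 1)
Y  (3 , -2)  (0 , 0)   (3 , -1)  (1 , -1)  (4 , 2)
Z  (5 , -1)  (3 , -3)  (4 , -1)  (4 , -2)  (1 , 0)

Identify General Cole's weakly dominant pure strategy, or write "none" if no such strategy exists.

C5 vs C1: V: 9>1, W: 7>4, X: 1>-2, Y: 2>-2, Z: 0>-1.
C5 vs C2: V: 9>6, W: 7=7, X: 1>-3, Y: 2>0, Z: 0>-3.
C5 vs C3: V: 9>4, W: 7=7, X: 1>-2, Y: 2>-1, Z: 0>-1.
C5 vs C4: V: 9>8, W: 7=7, X: 1>-3, Y: 2>-1, Z: 0>-2.
C5 is at least as good as every other strategy against every opponent action, so it is weakly dominant.

C5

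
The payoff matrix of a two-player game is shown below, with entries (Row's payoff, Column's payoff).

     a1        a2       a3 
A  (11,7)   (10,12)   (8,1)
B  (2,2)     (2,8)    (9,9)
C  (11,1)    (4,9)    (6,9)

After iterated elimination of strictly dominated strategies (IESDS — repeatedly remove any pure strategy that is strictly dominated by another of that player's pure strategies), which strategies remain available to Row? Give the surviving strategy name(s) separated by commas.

A, B

Column's strategy a1 is strictly dominated by a2 (A: 12>7, B: 8>2, C: 9>1) and is removed.
Row's strategy C is strictly dominated by A (a2: 10>4, a3: 8>6) and is removed.
Among the remaining strategies, none is strictly dominated by another pure strategy of the same player, so the elimination stops.
Surviving strategies — Row: {A, B}; Column: {a2, a3}.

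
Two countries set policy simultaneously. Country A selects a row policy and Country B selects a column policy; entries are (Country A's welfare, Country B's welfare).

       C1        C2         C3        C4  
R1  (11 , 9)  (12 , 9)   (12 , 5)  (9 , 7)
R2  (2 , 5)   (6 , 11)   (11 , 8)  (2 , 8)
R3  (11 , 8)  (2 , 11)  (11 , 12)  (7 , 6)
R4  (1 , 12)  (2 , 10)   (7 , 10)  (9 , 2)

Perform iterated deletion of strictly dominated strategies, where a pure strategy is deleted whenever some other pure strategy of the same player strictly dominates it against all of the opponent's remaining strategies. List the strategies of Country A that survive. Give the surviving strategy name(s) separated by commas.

R1, R3

Row R2 is eliminated: R1 beats it against every remaining column (C1: 11>2, C2: 12>6, C3: 12>11, C4: 9>2).
For Country B, C1 strictly dominates C4 on the remaining rows (R1: 9>7, R3: 8>6, R4: 12>2); eliminate C4.
For Country A, R1 strictly dominates R4 on the remaining columns (C1: 11>1, C2: 12>2, C3: 12>7); eliminate R4.
Among the remaining strategies, none is strictly dominated by another pure strategy of the same player, so the elimination stops.
Surviving strategies — Country A: {R1, R3}; Country B: {C1, C2, C3}.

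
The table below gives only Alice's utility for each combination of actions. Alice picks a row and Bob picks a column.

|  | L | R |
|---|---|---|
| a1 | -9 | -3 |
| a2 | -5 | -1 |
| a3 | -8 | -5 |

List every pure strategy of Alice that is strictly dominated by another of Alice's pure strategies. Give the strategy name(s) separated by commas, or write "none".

a1, a3

a1 is strictly dominated by a2 (L: -5>-9, R: -1>-3).
a2: no other strategy beats it everywhere (a1 at L (-5>-9); a3 at L (-5>-8)).
a3: dominated, since a2 does at least as well everywhere (L: -5>-8, R: -1>-5).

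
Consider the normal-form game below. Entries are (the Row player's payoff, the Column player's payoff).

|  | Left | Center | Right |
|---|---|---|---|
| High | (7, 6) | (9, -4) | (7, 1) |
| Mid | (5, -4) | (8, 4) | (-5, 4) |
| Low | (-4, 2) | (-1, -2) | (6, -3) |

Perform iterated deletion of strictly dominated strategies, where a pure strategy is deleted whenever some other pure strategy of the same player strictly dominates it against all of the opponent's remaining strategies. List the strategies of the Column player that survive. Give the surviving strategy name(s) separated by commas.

The Row player's strategy Mid is strictly dominated by High (Left: 7>5, Center: 9>8, Right: 7>-5) and is removed.
For the Row player, High strictly dominates Low on the remaining columns (Left: 7>-4, Center: 9>-1, Right: 7>6); eliminate Low.
For the Column player, Left strictly dominates Center on the remaining rows (High: 6>-4); eliminate Center.
Column Right is eliminated: Left beats it against every remaining row (High: 6>1).
Among the remaining strategies, none is strictly dominated by another pure strategy of the same player, so the elimination stops.
Surviving strategies — the Row player: {High}; the Column player: {Left}.

Left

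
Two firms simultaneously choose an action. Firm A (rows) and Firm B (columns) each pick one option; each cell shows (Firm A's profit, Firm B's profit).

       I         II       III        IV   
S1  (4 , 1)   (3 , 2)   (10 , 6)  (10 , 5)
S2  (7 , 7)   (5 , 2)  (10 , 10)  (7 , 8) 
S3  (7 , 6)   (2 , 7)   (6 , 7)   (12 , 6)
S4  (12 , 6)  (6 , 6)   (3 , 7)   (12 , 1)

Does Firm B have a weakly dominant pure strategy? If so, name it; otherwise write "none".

III

III vs I: S1: 6>1, S2: 10>7, S3: 7>6, S4: 7>6.
III vs II: S1: 6>2, S2: 10>2, S3: 7=7, S4: 7>6.
III vs IV: S1: 6>5, S2: 10>8, S3: 7>6, S4: 7>1.
III is at least as good as every other strategy against every opponent action, so it is weakly dominant.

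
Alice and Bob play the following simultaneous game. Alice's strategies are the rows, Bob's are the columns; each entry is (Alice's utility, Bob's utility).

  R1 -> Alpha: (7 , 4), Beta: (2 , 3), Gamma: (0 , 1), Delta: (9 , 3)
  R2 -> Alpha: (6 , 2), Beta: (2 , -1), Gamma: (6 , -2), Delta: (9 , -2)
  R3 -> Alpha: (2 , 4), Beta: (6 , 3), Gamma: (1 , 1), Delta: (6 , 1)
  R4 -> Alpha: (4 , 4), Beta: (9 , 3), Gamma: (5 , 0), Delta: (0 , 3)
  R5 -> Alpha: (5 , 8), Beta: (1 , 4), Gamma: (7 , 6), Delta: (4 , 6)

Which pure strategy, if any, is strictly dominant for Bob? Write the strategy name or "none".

Alpha vs Beta: R1: 4>3, R2: 2>-1, R3: 4>3, R4: 4>3, R5: 8>4.
Alpha vs Gamma: R1: 4>1, R2: 2>-2, R3: 4>1, R4: 4>0, R5: 8>6.
Alpha vs Delta: R1: 4>3, R2: 2>-2, R3: 4>1, R4: 4>3, R5: 8>6.
Alpha strictly beats every other strategy against every opponent action, so it is strictly dominant.

Alpha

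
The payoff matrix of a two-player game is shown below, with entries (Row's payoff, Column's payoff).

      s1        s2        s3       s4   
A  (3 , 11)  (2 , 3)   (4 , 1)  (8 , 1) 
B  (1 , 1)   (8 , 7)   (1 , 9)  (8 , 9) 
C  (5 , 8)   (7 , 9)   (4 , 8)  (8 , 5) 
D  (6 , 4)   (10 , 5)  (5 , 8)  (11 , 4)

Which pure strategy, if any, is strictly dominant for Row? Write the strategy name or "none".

D

D vs A: s1: 6>3, s2: 10>2, s3: 5>4, s4: 11>8.
D vs B: s1: 6>1, s2: 10>8, s3: 5>1, s4: 11>8.
D vs C: s1: 6>5, s2: 10>7, s3: 5>4, s4: 11>8.
D strictly beats every other strategy against every opponent action, so it is strictly dominant.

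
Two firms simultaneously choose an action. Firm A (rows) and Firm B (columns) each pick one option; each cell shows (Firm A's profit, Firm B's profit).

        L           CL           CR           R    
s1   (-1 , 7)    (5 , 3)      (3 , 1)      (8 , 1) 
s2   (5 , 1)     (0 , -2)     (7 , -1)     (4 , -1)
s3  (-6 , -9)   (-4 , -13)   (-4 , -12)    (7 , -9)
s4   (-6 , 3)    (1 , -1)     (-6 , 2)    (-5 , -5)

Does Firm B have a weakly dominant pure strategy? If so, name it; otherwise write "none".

L vs CL: s1: 7>3, s2: 1>-2, s3: -9>-13, s4: 3>-1.
L vs CR: s1: 7>1, s2: 1>-1, s3: -9>-12, s4: 3>2.
L vs R: s1: 7>1, s2: 1>-1, s3: -9=-9, s4: 3>-5.
L is at least as good as every other strategy against every opponent action, so it is weakly dominant.

L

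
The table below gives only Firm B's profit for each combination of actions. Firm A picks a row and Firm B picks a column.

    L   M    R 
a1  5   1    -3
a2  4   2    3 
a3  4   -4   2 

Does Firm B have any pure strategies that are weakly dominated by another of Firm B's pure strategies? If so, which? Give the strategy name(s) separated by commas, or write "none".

M, R

L: no other strategy beats it everywhere (M at a1 (5>1); R at a1 (5>-3)).
L weakly dominates M — a1: 5>1, a2: 4>2, a3: 4>-4.
R: dominated, since L does at least as well everywhere (a1: 5>-3, a2: 4>3, a3: 4>2).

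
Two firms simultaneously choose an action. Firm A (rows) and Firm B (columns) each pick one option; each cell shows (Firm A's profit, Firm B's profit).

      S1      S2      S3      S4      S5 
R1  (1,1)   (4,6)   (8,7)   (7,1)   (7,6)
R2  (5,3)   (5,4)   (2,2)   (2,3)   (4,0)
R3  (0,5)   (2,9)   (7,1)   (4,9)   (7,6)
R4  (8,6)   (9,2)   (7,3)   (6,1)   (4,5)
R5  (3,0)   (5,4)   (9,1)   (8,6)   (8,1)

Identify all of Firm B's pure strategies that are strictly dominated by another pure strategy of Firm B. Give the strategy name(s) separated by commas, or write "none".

none

S1: no other strategy beats it everywhere (S2 at R4 (6>2); S3 at R2 (3>2); S4 at R1 (1=1); S5 at R2 (3>0)).
S2 is not dominated — it holds its own against S1 at R1 (6>1); S3 at R2 (4>2); S4 at R1 (6>1); S5 at R1 (6=6).
Nothing dominates S3: S1 at R1 (7>1); S2 at R1 (7>6); S4 at R1 (7>1); S5 at R1 (7>6).
S4: no other strategy beats it everywhere (S1 at R1 (1=1); S2 at R3 (9=9); S3 at R2 (3>2); S5 at R2 (3>0)).
Nothing dominates S5: S1 at R1 (6>1); S2 at R1 (6=6); S3 at R3 (6>1); S4 at R1 (6>1).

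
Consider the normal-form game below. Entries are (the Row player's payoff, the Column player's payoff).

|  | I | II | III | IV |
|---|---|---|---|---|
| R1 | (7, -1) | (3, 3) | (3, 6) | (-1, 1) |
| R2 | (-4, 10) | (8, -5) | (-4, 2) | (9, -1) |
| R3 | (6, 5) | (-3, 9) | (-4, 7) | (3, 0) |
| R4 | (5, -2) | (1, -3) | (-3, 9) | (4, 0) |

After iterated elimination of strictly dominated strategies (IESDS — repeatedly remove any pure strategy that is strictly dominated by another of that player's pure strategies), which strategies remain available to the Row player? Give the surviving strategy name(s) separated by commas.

R1

For the Column player, III strictly dominates IV on the remaining rows (R1: 6>1, R2: 2>-1, R3: 7>0, R4: 9>0); eliminate IV.
The Row player's strategy R3 is strictly dominated by R1 (I: 7>6, II: 3>-3, III: 3>-4) and is removed.
For the Row player, R1 strictly dominates R4 on the remaining columns (I: 7>5, II: 3>1, III: 3>-3); eliminate R4.
Column II is eliminated: III beats it against every remaining row (R1: 6>3, R2: 2>-5).
The Row player's strategy R2 is strictly dominated by R1 (I: 7>-4, III: 3>-4) and is removed.
Column I is eliminated: III beats it against every remaining row (R1: 6>-1).
Among the remaining strategies, none is strictly dominated by another pure strategy of the same player, so the elimination stops.
Surviving strategies — the Row player: {R1}; the Column player: {III}.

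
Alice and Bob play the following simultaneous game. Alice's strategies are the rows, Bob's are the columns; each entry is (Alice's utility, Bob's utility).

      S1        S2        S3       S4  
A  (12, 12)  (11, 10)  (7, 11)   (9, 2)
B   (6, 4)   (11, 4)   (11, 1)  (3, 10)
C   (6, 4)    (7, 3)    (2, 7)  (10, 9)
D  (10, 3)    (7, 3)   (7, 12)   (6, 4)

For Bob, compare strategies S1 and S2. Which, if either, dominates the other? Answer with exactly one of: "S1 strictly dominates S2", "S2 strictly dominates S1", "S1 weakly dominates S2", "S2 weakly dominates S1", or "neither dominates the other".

S1 weakly dominates S2

S1's payoffs vs S2's, by Alice's action — A: 12>10, B: 4=4, C: 4>3, D: 3=3.
S1 is at least as good everywhere and strictly better somewhere (tied only at B, D), so S1 weakly but not strictly dominates S2.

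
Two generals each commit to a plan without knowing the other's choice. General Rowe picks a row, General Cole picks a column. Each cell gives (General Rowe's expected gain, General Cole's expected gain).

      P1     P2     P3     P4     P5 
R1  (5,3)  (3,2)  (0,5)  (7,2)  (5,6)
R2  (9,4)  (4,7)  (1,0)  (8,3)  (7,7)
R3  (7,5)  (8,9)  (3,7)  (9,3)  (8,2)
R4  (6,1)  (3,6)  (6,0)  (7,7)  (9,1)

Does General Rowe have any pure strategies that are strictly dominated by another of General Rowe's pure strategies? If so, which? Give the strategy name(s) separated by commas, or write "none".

R2 strictly dominates R1 — P1: 9>5, P2: 4>3, P3: 1>0, P4: 8>7, P5: 7>5.
R2: no other strategy beats it everywhere (R1 at P1 (9>5); R3 at P1 (9>7); R4 at P1 (9>6)).
R3 is not dominated — it holds its own against R1 at P1 (7>5); R2 at P2 (8>4); R4 at P1 (7>6).
R4: no other strategy beats it everywhere (R1 at P1 (6>5); R2 at P3 (6>1); R3 at P3 (6>3)).

R1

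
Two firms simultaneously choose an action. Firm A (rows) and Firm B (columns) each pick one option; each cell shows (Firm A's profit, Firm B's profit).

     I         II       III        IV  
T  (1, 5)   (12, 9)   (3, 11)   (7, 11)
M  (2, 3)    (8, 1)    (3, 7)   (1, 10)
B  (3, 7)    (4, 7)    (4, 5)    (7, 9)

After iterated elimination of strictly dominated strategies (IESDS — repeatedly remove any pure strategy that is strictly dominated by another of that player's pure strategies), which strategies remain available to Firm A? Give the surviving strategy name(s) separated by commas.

Firm B's strategy I is strictly dominated by IV (T: 11>5, M: 10>3, B: 9>7) and is removed.
Firm B's strategy II is strictly dominated by IV (T: 11>9, M: 10>1, B: 9>7) and is removed.
Row M is eliminated: B beats it against every remaining column (III: 4>3, IV: 7>1).
Among the remaining strategies, none is strictly dominated by another pure strategy of the same player, so the elimination stops.
Surviving strategies — Firm A: {T, B}; Firm B: {III, IV}.

T, B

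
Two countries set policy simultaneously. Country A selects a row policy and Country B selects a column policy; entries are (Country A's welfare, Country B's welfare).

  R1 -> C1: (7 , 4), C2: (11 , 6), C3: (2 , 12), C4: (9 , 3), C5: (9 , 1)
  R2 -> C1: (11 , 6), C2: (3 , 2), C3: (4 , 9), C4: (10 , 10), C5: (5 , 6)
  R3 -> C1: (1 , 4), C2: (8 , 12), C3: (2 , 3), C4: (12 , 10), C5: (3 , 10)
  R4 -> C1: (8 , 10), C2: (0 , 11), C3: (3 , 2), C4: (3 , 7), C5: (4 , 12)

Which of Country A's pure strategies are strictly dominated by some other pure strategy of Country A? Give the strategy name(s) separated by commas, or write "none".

R1: no other strategy beats it everywhere (R2 at C2 (11>3); R3 at C1 (7>1); R4 at C2 (11>0)).
Nothing dominates R2: R1 at C1 (11>7); R3 at C1 (11>1); R4 at C1 (11>8).
Nothing dominates R3: R1 at C3 (2=2); R2 at C2 (8>3); R4 at C2 (8>0).
R4 is strictly dominated by R2 (C1: 11>8, C2: 3>0, C3: 4>3, C4: 10>3, C5: 5>4).

R4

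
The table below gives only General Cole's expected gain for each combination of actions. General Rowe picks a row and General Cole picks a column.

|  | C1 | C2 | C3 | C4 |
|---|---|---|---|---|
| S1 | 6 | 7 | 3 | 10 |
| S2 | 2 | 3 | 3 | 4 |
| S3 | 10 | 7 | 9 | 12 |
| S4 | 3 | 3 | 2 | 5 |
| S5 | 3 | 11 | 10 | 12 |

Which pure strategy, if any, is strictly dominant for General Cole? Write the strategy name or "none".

C4

C4 vs C1: S1: 10>6, S2: 4>2, S3: 12>10, S4: 5>3, S5: 12>3.
C4 vs C2: S1: 10>7, S2: 4>3, S3: 12>7, S4: 5>3, S5: 12>11.
C4 vs C3: S1: 10>3, S2: 4>3, S3: 12>9, S4: 5>2, S5: 12>10.
C4 strictly beats every other strategy against every opponent action, so it is strictly dominant.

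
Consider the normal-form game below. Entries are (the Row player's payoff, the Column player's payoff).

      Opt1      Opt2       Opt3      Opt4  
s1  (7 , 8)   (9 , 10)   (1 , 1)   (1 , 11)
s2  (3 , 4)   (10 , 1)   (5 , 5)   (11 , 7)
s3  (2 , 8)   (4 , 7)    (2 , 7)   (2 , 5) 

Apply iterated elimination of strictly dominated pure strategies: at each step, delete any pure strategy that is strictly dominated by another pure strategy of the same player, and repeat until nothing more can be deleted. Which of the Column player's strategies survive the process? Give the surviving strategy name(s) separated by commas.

The Row player's strategy s3 is strictly dominated by s2 (Opt1: 3>2, Opt2: 10>4, Opt3: 5>2, Opt4: 11>2) and is removed.
The Column player's strategy Opt1 is strictly dominated by Opt4 (s1: 11>8, s2: 7>4) and is removed.
The Row player's strategy s1 is strictly dominated by s2 (Opt2: 10>9, Opt3: 5>1, Opt4: 11>1) and is removed.
The Column player's strategy Opt2 is strictly dominated by Opt3 (s2: 5>1) and is removed.
Column Opt3 is eliminated: Opt4 beats it against every remaining row (s2: 7>5).
Among the remaining strategies, none is strictly dominated by another pure strategy of the same player, so the elimination stops.
Surviving strategies — the Row player: {s2}; the Column player: {Opt4}.

Opt4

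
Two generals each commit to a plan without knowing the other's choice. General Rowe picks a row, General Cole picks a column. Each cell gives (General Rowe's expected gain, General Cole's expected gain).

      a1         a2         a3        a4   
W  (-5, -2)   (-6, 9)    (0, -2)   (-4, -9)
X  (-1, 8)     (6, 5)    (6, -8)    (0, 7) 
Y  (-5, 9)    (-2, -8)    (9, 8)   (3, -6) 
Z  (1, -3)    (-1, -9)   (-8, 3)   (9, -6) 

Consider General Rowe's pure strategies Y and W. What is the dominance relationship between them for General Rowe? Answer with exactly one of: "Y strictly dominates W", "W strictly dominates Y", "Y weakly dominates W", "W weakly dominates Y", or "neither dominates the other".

Y weakly dominates W

Y's payoffs vs W's, by General Cole's action — a1: -5=-5, a2: -2>-6, a3: 9>0, a4: 3>-4.
Y is at least as good everywhere and strictly better somewhere (tied only at a1), so Y weakly but not strictly dominates W.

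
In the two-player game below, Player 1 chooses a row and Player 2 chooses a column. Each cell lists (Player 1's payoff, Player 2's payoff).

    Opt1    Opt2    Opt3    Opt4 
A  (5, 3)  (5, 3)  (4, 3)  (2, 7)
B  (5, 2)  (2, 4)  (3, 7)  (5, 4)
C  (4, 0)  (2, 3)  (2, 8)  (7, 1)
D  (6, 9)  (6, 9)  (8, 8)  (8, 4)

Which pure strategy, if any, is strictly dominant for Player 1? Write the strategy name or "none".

D

D vs A: Opt1: 6>5, Opt2: 6>5, Opt3: 8>4, Opt4: 8>2.
D vs B: Opt1: 6>5, Opt2: 6>2, Opt3: 8>3, Opt4: 8>5.
D vs C: Opt1: 6>4, Opt2: 6>2, Opt3: 8>2, Opt4: 8>7.
D strictly beats every other strategy against every opponent action, so it is strictly dominant.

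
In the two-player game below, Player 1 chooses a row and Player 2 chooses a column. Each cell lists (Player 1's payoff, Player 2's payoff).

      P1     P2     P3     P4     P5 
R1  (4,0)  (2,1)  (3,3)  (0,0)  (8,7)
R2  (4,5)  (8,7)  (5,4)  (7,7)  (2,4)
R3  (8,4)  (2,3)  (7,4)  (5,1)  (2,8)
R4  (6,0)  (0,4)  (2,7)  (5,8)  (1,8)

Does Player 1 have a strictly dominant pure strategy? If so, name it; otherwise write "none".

R1 fails to dominate R2 at P1 (4=4).
R2 fails to dominate R1 at P1 (4=4).
R3 fails to dominate R1 at P2 (2=2).
R4 fails to dominate R1 at P2 (0<2).
No single strategy dominates all the others.

none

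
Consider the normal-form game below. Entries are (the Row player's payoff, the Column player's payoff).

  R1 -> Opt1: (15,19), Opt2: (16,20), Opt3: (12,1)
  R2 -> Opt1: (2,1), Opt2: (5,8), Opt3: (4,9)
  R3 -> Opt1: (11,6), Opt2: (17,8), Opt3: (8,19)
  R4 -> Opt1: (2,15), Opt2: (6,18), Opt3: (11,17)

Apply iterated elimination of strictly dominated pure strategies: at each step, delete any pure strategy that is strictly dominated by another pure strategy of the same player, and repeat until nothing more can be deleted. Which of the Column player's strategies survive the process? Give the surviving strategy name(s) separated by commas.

The Row player's strategy R2 is strictly dominated by R1 (Opt1: 15>2, Opt2: 16>5, Opt3: 12>4) and is removed.
For the Row player, R1 strictly dominates R4 on the remaining columns (Opt1: 15>2, Opt2: 16>6, Opt3: 12>11); eliminate R4.
For the Column player, Opt2 strictly dominates Opt1 on the remaining rows (R1: 20>19, R3: 8>6); eliminate Opt1.
Among the remaining strategies, none is strictly dominated by another pure strategy of the same player, so the elimination stops.
Surviving strategies — the Row player: {R1, R3}; the Column player: {Opt2, Opt3}.

Opt2, Opt3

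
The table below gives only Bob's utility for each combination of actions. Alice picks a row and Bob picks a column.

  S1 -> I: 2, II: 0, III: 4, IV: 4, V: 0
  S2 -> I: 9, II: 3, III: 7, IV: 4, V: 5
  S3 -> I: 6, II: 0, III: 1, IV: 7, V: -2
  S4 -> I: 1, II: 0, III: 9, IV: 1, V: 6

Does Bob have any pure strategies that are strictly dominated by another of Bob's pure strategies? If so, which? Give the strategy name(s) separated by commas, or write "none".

II, V

I is not dominated — it holds its own against II at S1 (2>0); III at S2 (9>7); IV at S2 (9>4); V at S1 (2>0).
II is strictly dominated by I (S1: 2>0, S2: 9>3, S3: 6>0, S4: 1>0).
Nothing dominates III: I at S1 (4>2); II at S1 (4>0); IV at S1 (4=4); V at S1 (4>0).
IV: no other strategy beats it everywhere (I at S1 (4>2); II at S1 (4>0); III at S1 (4=4); V at S1 (4>0)).
V: dominated, since III does at least as well everywhere (S1: 4>0, S2: 7>5, S3: 1>-2, S4: 9>6).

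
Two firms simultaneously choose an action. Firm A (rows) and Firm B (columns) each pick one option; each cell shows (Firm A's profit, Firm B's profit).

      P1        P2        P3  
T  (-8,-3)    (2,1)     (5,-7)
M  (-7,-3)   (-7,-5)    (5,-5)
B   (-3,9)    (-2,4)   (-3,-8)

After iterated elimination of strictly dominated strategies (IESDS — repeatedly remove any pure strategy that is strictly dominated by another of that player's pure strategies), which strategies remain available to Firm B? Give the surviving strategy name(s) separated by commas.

P1, P2

Column P3 is eliminated: P1 beats it against every remaining row (T: -3>-7, M: -3>-5, B: 9>-8).
Row M is eliminated: B beats it against every remaining column (P1: -3>-7, P2: -2>-7).
Among the remaining strategies, none is strictly dominated by another pure strategy of the same player, so the elimination stops.
Surviving strategies — Firm A: {T, B}; Firm B: {P1, P2}.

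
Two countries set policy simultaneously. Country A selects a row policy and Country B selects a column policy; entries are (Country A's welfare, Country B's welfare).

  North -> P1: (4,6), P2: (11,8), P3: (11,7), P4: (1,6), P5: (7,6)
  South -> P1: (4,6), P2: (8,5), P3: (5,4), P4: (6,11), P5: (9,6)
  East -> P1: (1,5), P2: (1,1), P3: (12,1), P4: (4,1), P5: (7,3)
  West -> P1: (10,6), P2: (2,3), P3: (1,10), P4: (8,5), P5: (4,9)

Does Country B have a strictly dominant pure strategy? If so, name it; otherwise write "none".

P1 fails to dominate P2 at North (6<8).
P2 fails to dominate P1 at South (5<6).
P3 fails to dominate P1 at South (4<6).
P4 fails to dominate P1 at North (6=6).
P5 fails to dominate P1 at North (6=6).
No single strategy dominates all the others.

none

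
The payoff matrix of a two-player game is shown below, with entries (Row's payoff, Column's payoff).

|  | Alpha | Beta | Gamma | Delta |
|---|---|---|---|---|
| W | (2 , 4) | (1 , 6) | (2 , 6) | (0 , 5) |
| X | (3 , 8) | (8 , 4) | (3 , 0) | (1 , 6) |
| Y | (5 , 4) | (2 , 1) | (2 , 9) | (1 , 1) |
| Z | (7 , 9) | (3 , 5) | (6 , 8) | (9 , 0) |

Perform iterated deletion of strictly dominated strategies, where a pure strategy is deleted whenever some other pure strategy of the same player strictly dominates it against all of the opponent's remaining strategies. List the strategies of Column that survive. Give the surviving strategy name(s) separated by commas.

For Row, X strictly dominates W on the remaining columns (Alpha: 3>2, Beta: 8>1, Gamma: 3>2, Delta: 1>0); eliminate W.
For Row, Z strictly dominates Y on the remaining columns (Alpha: 7>5, Beta: 3>2, Gamma: 6>2, Delta: 9>1); eliminate Y.
Column Beta is eliminated: Alpha beats it against every remaining row (X: 8>4, Z: 9>5).
For Row, Z strictly dominates X on the remaining columns (Alpha: 7>3, Gamma: 6>3, Delta: 9>1); eliminate X.
Column Gamma is eliminated: Alpha beats it against every remaining row (Z: 9>8).
Column Delta is eliminated: Alpha beats it against every remaining row (Z: 9>0).
Among the remaining strategies, none is strictly dominated by another pure strategy of the same player, so the elimination stops.
Surviving strategies — Row: {Z}; Column: {Alpha}.

Alpha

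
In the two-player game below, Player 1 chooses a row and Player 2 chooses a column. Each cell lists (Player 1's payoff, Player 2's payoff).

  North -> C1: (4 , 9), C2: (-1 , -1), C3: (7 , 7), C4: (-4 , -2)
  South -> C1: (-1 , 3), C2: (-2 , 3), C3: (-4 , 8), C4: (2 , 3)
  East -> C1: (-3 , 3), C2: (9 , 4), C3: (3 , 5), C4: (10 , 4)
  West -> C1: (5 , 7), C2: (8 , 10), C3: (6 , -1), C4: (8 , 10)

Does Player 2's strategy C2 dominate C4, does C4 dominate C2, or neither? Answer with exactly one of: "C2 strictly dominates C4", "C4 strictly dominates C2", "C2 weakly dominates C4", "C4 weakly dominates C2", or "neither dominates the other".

C2 weakly dominates C4

Compare C2 to C4 across each choice by Player 1: North: -1>-2, South: 3=3, East: 4=4, West: 10=10.
C2 is at least as good everywhere and strictly better somewhere (tied only at South, East, West), so C2 weakly but not strictly dominates C4.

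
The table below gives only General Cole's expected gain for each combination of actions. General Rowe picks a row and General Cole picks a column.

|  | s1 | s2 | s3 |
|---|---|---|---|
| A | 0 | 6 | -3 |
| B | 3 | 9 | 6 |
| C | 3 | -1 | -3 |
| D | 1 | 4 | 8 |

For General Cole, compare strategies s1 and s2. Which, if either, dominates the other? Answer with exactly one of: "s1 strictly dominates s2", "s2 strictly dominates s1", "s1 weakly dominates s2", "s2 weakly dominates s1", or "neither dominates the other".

neither dominates the other

Compare s1 to s2 across each opponent action: A: 0<6, B: 3<9, C: 3>-1, D: 1<4.
s1 does better at C but worse at A, B, D; neither strategy dominates the other.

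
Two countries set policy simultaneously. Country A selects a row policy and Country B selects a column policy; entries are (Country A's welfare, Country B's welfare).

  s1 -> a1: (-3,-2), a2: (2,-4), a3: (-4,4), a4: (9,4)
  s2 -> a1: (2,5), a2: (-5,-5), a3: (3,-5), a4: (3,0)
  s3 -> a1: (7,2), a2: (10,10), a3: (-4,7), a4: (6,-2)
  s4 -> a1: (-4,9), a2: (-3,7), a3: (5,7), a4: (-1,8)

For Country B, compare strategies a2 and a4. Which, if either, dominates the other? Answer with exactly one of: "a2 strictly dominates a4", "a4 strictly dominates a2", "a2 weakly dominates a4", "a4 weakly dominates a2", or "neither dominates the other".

a2's payoffs vs a4's, by Country A's action — s1: -4<4, s2: -5<0, s3: 10>-2, s4: 7<8.
a2 does better at s3 but worse at s1, s2, s4; neither strategy dominates the other.

neither dominates the other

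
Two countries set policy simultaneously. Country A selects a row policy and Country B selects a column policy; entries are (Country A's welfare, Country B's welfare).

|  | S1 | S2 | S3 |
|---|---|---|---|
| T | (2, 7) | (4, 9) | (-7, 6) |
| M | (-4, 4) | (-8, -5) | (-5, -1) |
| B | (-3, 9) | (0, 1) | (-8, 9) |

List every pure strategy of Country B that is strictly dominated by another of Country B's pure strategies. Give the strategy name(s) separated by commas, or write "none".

none

S1: no other strategy beats it everywhere (S2 at M (4>-5); S3 at T (7>6)).
S2: no other strategy beats it everywhere (S1 at T (9>7); S3 at T (9>6)).
S3: no other strategy beats it everywhere (S1 at B (9=9); S2 at M (-1>-5)).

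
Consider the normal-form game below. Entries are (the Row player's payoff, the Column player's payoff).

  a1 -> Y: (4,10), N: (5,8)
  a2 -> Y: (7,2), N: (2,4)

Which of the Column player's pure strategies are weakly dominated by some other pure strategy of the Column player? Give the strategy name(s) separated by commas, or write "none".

Y: no other strategy beats it everywhere (N at a1 (10>8)).
Nothing dominates N: Y at a2 (4>2).

none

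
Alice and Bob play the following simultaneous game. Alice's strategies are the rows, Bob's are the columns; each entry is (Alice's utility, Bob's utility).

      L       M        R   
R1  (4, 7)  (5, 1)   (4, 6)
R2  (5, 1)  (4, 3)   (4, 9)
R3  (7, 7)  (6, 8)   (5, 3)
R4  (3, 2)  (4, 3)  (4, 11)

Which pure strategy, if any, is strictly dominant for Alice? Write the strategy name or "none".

R3 vs R1: L: 7>4, M: 6>5, R: 5>4.
R3 vs R2: L: 7>5, M: 6>4, R: 5>4.
R3 vs R4: L: 7>3, M: 6>4, R: 5>4.
R3 strictly beats every other strategy against every opponent action, so it is strictly dominant.

R3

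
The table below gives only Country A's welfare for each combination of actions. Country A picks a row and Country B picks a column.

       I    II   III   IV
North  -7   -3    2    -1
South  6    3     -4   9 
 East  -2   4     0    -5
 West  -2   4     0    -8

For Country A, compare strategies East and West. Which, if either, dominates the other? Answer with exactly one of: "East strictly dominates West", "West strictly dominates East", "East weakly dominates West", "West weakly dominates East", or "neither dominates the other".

East weakly dominates West

Compare East to West across each opponent action: I: -2=-2, II: 4=4, III: 0=0, IV: -5>-8.
East is at least as good everywhere and strictly better somewhere (tied only at I, II, III), so East weakly but not strictly dominates West.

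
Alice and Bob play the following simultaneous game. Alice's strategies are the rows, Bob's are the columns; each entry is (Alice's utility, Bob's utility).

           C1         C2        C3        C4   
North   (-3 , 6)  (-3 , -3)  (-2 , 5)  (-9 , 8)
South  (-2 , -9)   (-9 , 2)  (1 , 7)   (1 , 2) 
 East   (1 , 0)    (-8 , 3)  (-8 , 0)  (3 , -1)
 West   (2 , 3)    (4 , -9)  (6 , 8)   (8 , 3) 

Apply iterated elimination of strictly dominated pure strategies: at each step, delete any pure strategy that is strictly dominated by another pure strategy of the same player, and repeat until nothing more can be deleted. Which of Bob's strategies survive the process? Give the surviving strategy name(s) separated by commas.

Row North is eliminated: West beats it against every remaining column (C1: 2>-3, C2: 4>-3, C3: 6>-2, C4: 8>-9).
Alice's strategy South is strictly dominated by West (C1: 2>-2, C2: 4>-9, C3: 6>1, C4: 8>1) and is removed.
For Alice, West strictly dominates East on the remaining columns (C1: 2>1, C2: 4>-8, C3: 6>-8, C4: 8>3); eliminate East.
Bob's strategy C1 is strictly dominated by C3 (West: 8>3) and is removed.
For Bob, C3 strictly dominates C2 on the remaining rows (West: 8>-9); eliminate C2.
Bob's strategy C4 is strictly dominated by C3 (West: 8>3) and is removed.
Among the remaining strategies, none is strictly dominated by another pure strategy of the same player, so the elimination stops.
Surviving strategies — Alice: {West}; Bob: {C3}.

C3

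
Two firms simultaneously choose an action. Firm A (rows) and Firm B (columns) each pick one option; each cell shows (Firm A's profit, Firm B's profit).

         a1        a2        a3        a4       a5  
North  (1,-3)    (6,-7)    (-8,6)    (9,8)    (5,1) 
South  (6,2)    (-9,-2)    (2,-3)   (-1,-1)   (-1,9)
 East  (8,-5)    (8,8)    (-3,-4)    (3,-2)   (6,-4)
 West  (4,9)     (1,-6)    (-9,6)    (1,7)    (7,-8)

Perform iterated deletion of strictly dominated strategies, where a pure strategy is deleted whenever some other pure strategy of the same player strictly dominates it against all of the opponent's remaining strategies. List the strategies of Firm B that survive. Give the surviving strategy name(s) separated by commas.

a2, a4

Firm B's strategy a3 is strictly dominated by a4 (North: 8>6, South: -1>-3, East: -2>-4, West: 7>6) and is removed.
Row South is eliminated: East beats it against every remaining column (a1: 8>6, a2: 8>-9, a4: 3>-1, a5: 6>-1).
Column a5 is eliminated: a4 beats it against every remaining row (North: 8>1, East: -2>-4, West: 7>-8).
Firm A's strategy West is strictly dominated by East (a1: 8>4, a2: 8>1, a4: 3>1) and is removed.
For Firm B, a4 strictly dominates a1 on the remaining rows (North: 8>-3, East: -2>-5); eliminate a1.
Among the remaining strategies, none is strictly dominated by another pure strategy of the same player, so the elimination stops.
Surviving strategies — Firm A: {North, East}; Firm B: {a2, a4}.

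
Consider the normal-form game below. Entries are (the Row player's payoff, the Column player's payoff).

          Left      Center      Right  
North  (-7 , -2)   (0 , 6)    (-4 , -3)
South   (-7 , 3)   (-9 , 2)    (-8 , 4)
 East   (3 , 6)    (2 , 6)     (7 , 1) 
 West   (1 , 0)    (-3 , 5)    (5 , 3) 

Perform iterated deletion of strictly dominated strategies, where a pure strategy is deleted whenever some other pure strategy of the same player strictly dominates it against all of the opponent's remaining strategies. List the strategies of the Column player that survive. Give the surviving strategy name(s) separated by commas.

Left, Center

Row North is eliminated: East beats it against every remaining column (Left: 3>-7, Center: 2>0, Right: 7>-4).
The Row player's strategy South is strictly dominated by East (Left: 3>-7, Center: 2>-9, Right: 7>-8) and is removed.
Row West is eliminated: East beats it against every remaining column (Left: 3>1, Center: 2>-3, Right: 7>5).
The Column player's strategy Right is strictly dominated by Left (East: 6>1) and is removed.
Among the remaining strategies, none is strictly dominated by another pure strategy of the same player, so the elimination stops.
Surviving strategies — the Row player: {East}; the Column player: {Left, Center}.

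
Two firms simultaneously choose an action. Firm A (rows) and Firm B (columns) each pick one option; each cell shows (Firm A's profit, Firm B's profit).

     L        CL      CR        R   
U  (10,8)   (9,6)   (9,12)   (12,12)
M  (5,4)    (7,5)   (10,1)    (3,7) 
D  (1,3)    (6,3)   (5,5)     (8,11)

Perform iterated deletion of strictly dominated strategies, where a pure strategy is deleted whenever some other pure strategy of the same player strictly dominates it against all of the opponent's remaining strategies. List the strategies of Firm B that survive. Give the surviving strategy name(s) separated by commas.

Row D is eliminated: U beats it against every remaining column (L: 10>1, CL: 9>6, CR: 9>5, R: 12>8).
Firm B's strategy L is strictly dominated by R (U: 12>8, M: 7>4) and is removed.
Column CL is eliminated: R beats it against every remaining row (U: 12>6, M: 7>5).
Among the remaining strategies, none is strictly dominated by another pure strategy of the same player, so the elimination stops.
Surviving strategies — Firm A: {U, M}; Firm B: {CR, R}.

CR, R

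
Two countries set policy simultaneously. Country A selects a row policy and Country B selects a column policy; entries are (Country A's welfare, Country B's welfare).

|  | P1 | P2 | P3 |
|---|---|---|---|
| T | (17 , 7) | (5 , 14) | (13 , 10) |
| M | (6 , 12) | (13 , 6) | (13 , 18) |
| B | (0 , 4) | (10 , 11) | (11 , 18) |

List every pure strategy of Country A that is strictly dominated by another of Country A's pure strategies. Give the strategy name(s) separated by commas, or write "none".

B

T: no other strategy beats it everywhere (M at P1 (17>6); B at P1 (17>0)).
Nothing dominates M: T at P2 (13>5); B at P1 (6>0).
B: dominated, since M does at least as well everywhere (P1: 6>0, P2: 13>10, P3: 13>11).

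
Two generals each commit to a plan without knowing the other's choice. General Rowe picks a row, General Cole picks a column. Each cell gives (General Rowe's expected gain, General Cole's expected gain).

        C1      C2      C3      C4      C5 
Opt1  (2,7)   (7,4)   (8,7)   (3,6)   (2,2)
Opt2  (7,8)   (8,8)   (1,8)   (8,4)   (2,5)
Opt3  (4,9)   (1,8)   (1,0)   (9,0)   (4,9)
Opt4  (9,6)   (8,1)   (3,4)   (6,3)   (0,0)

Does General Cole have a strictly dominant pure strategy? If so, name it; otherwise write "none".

none

C1 fails to dominate C2 at Opt2 (8=8).
C2 fails to dominate C1 at Opt1 (4<7).
C3 fails to dominate C1 at Opt1 (7=7).
C4 fails to dominate C1 at Opt1 (6<7).
C5 fails to dominate C1 at Opt1 (2<7).
No single strategy dominates all the others.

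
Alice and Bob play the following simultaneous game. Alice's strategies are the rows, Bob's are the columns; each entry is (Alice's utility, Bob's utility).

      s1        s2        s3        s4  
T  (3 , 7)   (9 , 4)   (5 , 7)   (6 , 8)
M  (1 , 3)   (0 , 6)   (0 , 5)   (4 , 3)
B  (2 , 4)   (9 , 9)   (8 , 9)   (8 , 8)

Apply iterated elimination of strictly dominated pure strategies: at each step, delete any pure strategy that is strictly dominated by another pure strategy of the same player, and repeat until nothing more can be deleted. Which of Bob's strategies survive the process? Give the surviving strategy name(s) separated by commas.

Alice's strategy M is strictly dominated by T (s1: 3>1, s2: 9>0, s3: 5>0, s4: 6>4) and is removed.
Column s1 is eliminated: s4 beats it against every remaining row (T: 8>7, B: 8>4).
Among the remaining strategies, none is strictly dominated by another pure strategy of the same player, so the elimination stops.
Surviving strategies — Alice: {T, B}; Bob: {s2, s3, s4}.

s2, s3, s4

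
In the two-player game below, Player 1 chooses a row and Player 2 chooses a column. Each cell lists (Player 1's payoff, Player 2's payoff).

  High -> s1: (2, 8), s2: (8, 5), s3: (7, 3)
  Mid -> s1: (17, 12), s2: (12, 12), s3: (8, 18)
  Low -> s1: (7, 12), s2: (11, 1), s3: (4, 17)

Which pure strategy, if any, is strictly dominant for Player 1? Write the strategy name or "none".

Mid

Mid vs High: s1: 17>2, s2: 12>8, s3: 8>7.
Mid vs Low: s1: 17>7, s2: 12>11, s3: 8>4.
Mid strictly beats every other strategy against every opponent action, so it is strictly dominant.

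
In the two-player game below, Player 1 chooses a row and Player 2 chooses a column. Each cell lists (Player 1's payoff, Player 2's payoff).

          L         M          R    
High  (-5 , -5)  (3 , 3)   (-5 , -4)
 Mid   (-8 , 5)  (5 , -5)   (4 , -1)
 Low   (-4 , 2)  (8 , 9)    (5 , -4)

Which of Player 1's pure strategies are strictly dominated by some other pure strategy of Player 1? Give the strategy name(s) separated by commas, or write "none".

High, Mid

High is strictly dominated by Low (L: -4>-5, M: 8>3, R: 5>-5).
Mid is strictly dominated by Low (L: -4>-8, M: 8>5, R: 5>4).
Nothing dominates Low: High at L (-4>-5); Mid at L (-4>-8).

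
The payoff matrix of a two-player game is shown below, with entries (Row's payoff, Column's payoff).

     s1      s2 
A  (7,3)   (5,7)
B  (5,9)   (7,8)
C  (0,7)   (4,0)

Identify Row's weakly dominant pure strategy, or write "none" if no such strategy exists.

none

A fails to dominate B at s2 (5<7).
B fails to dominate A at s1 (5<7).
C fails to dominate A at s1 (0<7).
No single strategy dominates all the others.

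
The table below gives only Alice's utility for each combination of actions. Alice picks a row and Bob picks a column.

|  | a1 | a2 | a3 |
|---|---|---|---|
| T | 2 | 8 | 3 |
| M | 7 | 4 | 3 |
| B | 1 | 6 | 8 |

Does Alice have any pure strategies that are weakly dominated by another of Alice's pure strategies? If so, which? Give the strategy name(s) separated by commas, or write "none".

none

T: no other strategy beats it everywhere (M at a2 (8>4); B at a1 (2>1)).
M: no other strategy beats it everywhere (T at a1 (7>2); B at a1 (7>1)).
Nothing dominates B: T at a3 (8>3); M at a2 (6>4).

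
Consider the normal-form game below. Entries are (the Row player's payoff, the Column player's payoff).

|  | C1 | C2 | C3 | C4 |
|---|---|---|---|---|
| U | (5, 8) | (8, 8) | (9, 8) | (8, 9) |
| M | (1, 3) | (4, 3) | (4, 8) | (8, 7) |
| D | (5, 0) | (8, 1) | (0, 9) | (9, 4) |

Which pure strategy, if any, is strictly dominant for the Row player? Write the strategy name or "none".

U fails to dominate M at C4 (8=8).
M fails to dominate U at C1 (1<5).
D fails to dominate U at C1 (5=5).
No single strategy dominates all the others.

none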